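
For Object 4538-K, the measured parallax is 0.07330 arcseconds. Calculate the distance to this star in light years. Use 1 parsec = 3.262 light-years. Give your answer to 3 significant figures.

44.5 light years

d = 1/p = 1/0.07330 = 13.643 pc.
In light-years: 13.643 × 3.262 = 44.503 ly.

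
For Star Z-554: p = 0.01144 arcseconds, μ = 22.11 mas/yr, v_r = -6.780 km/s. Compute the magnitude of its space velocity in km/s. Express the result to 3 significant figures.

d = 1/p = 1/0.01144″ = 87.413 pc.
μ = 22.11 mas/yr = 0.02211 ″/yr.
v_t = 4.740 μ d = 4.740 × 0.02211 × 87.413 = 9.161 km/s.
v = √(v_r² + v_t²) = √((-6.780)² + 9.161²) = √129.892 = 11.397 km/s.

11.4 km/s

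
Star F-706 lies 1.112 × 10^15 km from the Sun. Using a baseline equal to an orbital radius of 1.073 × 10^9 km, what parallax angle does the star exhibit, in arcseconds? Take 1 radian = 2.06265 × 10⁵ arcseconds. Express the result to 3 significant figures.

0.199 arcsec

θ ≈ B/d = (1.073 × 10^9) / (1.112 × 10^15) = 9.6493 × 10^-7 rad.
In arcseconds: 9.6493 × 10^-7 × 206265 = 0.19903″.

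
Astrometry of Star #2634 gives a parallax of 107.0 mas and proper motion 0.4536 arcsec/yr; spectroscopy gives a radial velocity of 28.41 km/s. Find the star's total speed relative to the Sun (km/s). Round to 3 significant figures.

34.8 km/s

d = 1/p = 1/0.1070″ = 9.3458 pc.
v_t = 4.740 μ d = 4.740 × 0.4536 × 9.3458 = 20.094 km/s.
v = √(v_r² + v_t²) = √(28.41² + 20.094²) = √1210.9 = 34.798 km/s.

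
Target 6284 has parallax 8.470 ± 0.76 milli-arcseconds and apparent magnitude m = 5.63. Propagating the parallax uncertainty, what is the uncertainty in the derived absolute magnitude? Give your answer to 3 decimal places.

M = m − 5 log₁₀ d + 5 = m + 5 log₁₀ p + 5, so ∂M/∂p = 5/(p ln 10).
σ_M = (5/ln 10) · (σ_p/p) = 2.1715 × 0.76/8.470 = 2.1715 × 0.089728 = 0.19484.

σ_M = 0.195 mag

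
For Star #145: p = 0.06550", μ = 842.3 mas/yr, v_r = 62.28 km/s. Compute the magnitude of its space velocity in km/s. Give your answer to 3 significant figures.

d = 1/p = 1/0.06550″ = 15.267 pc.
μ = 842.3 mas/yr = 0.8423 ″/yr.
v_t = 4.740 μ d = 4.740 × 0.8423 × 15.267 = 60.954 km/s.
v = √(v_r² + v_t²) = √(62.28² + 60.954²) = √7594.19 = 87.145 km/s.

87.1 km/s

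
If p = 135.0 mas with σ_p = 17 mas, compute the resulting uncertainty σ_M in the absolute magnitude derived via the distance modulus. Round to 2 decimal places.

σ_M = 0.27 mag

M = m − 5 log₁₀ d + 5 = m + 5 log₁₀ p + 5, so ∂M/∂p = 5/(p ln 10).
σ_M = (5/ln 10) · (σ_p/p) = 2.1715 × 17/135.0 = 2.1715 × 0.12593 = 0.27346.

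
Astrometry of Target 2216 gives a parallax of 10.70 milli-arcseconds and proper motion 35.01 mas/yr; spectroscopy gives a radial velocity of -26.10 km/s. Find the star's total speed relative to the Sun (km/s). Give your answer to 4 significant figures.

30.36 km/s

d = 1/p = 1/0.01070″ = 93.458 pc.
μ = 35.01 mas/yr = 0.03501 ″/yr.
v_t = 4.740 μ d = 4.740 × 0.03501 × 93.458 = 15.509 km/s.
v = √(v_r² + v_t²) = √((-26.10)² + 15.509²) = √921.739 = 30.36 km/s.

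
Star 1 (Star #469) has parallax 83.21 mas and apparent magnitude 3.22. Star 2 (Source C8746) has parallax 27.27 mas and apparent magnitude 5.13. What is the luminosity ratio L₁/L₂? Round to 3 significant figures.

L₁/L₂ = 0.624

d₁ = 1/p₁ = 1/0.08321″ = 12.018 pc; d₂ = 1/p₂ = 1/0.02727″ = 36.67 pc.
M₁ = m₁ − 5 log₁₀ d₁ + 5 = 3.22 − 5.3992 + 5 = 2.8208.
M₂ = 5.13 − 7.8216 + 5 = 2.3084.
L₁/L₂ = 10^(0.4(M₂ − M₁)) = 10^(0.4 × (-0.5124)) = 10^(-0.20496) = 0.62379.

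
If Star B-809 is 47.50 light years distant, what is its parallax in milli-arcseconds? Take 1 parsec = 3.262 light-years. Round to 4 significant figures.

68.67 mas

d = 47.50 ly ÷ 3.262 = 14.562 pc.
p = 1/d = 1/14.562 = 0.068672 arcsec.
= 0.068672 × 1000 = 68.672 mas.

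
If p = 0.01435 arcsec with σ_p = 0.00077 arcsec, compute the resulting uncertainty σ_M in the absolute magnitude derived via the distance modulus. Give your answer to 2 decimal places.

σ_M = 0.12 mag

M = m − 5 log₁₀ d + 5 = m + 5 log₁₀ p + 5, so ∂M/∂p = 5/(p ln 10).
σ_M = (5/ln 10) · (σ_p/p) = 2.1715 × 0.00077/0.01435 = 2.1715 × 0.053659 = 0.11652.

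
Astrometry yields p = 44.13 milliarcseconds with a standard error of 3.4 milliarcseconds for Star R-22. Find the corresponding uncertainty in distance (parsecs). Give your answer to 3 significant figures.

1.75 pc

d = 1/p, so σ_d = σ_p / p².
σ_d = 0.00340 / (0.04413)² = 0.00340 / 0.0019475 = 1.7458 pc.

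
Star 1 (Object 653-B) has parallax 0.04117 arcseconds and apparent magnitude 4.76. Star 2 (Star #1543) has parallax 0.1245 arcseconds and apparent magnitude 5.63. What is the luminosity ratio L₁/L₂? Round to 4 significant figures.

d₁ = 1/p₁ = 1/0.04117″ = 24.29 pc; d₂ = 1/p₂ = 1/0.1245″ = 8.0321 pc.
M₁ = m₁ − 5 log₁₀ d₁ + 5 = 4.76 − 6.9271 + 5 = 2.8329.
M₂ = 5.63 − 4.5241 + 5 = 6.1059.
L₁/L₂ = 10^(0.4(M₂ − M₁)) = 10^(0.4 × 3.2730) = 10^1.30920 = 20.38.

L₁/L₂ = 20.38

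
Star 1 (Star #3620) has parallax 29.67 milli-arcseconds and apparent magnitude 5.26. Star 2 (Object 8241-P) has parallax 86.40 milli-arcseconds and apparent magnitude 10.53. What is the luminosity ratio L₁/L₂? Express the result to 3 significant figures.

L₁/L₂ = 1090

d₁ = 1/p₁ = 1/0.02967″ = 33.704 pc; d₂ = 1/p₂ = 1/0.08640″ = 11.574 pc.
M₁ = m₁ − 5 log₁₀ d₁ + 5 = 5.26 − 7.6384 + 5 = 2.6216.
M₂ = 10.53 − 5.3174 + 5 = 10.2126.
L₁/L₂ = 10^(0.4(M₂ − M₁)) = 10^(0.4 × 7.5910) = 10^3.03640 = 1087.4.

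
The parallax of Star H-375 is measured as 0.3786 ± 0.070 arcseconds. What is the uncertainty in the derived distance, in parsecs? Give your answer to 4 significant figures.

d = 1/p, so σ_d = σ_p / p².
σ_d = 0.0700 / (0.3786)² = 0.0700 / 0.14334 = 0.48835 pc.

0.4884 pc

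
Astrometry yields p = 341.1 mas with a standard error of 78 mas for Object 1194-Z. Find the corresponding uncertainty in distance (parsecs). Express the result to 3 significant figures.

0.670 pc

d = 1/p, so σ_d = σ_p / p².
σ_d = 0.0780 / (0.3411)² = 0.0780 / 0.11635 = 0.67039 pc.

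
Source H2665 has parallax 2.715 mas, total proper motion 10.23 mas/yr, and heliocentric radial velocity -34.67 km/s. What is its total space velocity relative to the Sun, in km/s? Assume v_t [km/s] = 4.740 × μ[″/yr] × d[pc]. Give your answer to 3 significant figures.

d = 1/p = 1/0.002715″ = 368.32 pc.
μ = 10.23 mas/yr = 0.01023 ″/yr.
v_t = 4.740 μ d = 4.740 × 0.01023 × 368.32 = 17.86 km/s.
v = √(v_r² + v_t²) = √((-34.67)² + 17.86²) = √1520.99 = 39 km/s.

39.0 km/s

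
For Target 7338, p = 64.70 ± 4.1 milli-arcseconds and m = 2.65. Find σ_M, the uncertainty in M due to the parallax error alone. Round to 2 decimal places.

M = m − 5 log₁₀ d + 5 = m + 5 log₁₀ p + 5, so ∂M/∂p = 5/(p ln 10).
σ_M = (5/ln 10) · (σ_p/p) = 2.1715 × 4.1/64.70 = 2.1715 × 0.063369 = 0.13761.

σ_M = 0.14 mag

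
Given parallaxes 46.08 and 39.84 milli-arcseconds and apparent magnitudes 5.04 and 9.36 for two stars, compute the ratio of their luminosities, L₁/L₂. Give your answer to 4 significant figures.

d₁ = 1/p₁ = 1/0.04608″ = 21.701 pc; d₂ = 1/p₂ = 1/0.03984″ = 25.1 pc.
M₁ = m₁ − 5 log₁₀ d₁ + 5 = 5.04 − 6.6824 + 5 = 3.3576.
M₂ = 9.36 − 6.9984 + 5 = 7.3616.
L₁/L₂ = 10^(0.4(M₂ − M₁)) = 10^(0.4 × 4.0040) = 10^1.60160 = 39.958.

L₁/L₂ = 39.96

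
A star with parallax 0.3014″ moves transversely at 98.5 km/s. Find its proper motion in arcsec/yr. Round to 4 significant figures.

6.263 arcsec/yr

d = 1/p = 1/0.3014″ = 3.3179 pc.
μ = v_t / (4.74 d) = 98.5 / (4.74 × 3.3179) = 98.5 / 15.727 = 6.2631 ″/yr.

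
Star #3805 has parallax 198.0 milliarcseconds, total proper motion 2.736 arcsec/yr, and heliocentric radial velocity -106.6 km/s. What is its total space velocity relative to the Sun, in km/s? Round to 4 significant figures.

125.1 km/s

d = 1/p = 1/0.1980″ = 5.0505 pc.
v_t = 4.740 μ d = 4.740 × 2.736 × 5.0505 = 65.498 km/s.
v = √(v_r² + v_t²) = √((-106.6)² + 65.498²) = √15653.5 = 125.11 km/s.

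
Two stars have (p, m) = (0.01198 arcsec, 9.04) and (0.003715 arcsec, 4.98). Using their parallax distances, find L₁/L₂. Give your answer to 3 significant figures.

L₁/L₂ = 0.00229

d₁ = 1/p₁ = 1/0.01198″ = 83.472 pc; d₂ = 1/p₂ = 1/0.003715″ = 269.18 pc.
M₁ = m₁ − 5 log₁₀ d₁ + 5 = 9.04 − 9.6077 + 5 = 4.4323.
M₂ = 4.98 − 12.1502 + 5 = -2.1702.
L₁/L₂ = 10^(0.4(M₂ − M₁)) = 10^(0.4 × (-6.6025)) = 10^(-2.64100) = 0.0022856.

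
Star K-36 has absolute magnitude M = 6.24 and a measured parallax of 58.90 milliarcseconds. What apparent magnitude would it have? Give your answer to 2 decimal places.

m = 7.39

d = 1/p = 1/0.05890″ = 16.978 pc.
m − M = 5 log₁₀ d − 5 = 5 log₁₀(16.978) − 5 = 6.1494 − 5 = 1.1494.
m = M + (m − M) = 6.24 + 1.1494 = 7.39.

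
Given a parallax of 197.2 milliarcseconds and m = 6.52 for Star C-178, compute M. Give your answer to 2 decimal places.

d = 1/p = 1/0.1972″ = 5.071 pc.
m − M = 5 log₁₀(5.071) − 5 = 3.5255 − 5 = -1.4745.
M = m − (m − M) = 6.52 − (-1.4745) = 7.99.

M = 7.99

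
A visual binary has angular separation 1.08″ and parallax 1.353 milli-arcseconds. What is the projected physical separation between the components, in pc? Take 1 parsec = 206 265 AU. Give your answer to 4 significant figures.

0.003870 pc

d = 1/p = 1/0.001353″ = 739.1 pc.
At distance d (pc), an angle of θ arcsec spans θ·d AU: s = 1.08 × 739.1 = 798.23 AU.
= 798.23 / 206265 = 0.0038699 pc.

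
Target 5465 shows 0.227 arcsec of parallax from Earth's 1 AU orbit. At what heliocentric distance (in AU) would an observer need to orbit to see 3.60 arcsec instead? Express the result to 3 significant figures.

15.9 AU

Parallax scales linearly with baseline: p ∝ B, so B = p_target / p_Earth × 1 AU.
B = 3.60 / 0.227 = 15.859 AU.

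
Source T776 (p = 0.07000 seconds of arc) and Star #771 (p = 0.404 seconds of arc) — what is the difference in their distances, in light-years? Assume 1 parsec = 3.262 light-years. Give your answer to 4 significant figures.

38.53 ly

d_A = 1/0.07000″ = 14.286 pc; d_B = 1/0.4040″ = 2.4752 pc.
|d_B − d_A| = |2.4752 − 14.286| = 11.811 pc = 11.811 × 3.262 ly = 38.527 ly.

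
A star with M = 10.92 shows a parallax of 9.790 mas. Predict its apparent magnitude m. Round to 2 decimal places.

m = 15.97

d = 1/p = 1/0.009790″ = 102.15 pc.
m − M = 5 log₁₀ d − 5 = 5 log₁₀(102.15) − 5 = 10.0462 − 5 = 5.0462.
m = M + (m − M) = 10.92 + 5.0462 = 15.97.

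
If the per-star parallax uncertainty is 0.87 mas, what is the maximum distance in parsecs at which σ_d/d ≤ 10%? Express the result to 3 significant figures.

σ_d/d = σ_p/p, so the condition is σ_p/p ≤ 0.10, i.e. p ≥ σ_p/0.10.
p_min = 0.87/0.10 = 8.7 mas = 0.0087 arcsec.
d_max = 1/p_min = 1/0.0087 = 114.94 pc.

115 pc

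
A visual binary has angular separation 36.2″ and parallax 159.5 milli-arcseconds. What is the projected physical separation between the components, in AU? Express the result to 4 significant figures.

227.0 AU

d = 1/p = 1/0.1595″ = 6.2696 pc.
At distance d (pc), an angle of θ arcsec spans θ·d AU: s = 36.2 × 6.2696 = 226.96 AU.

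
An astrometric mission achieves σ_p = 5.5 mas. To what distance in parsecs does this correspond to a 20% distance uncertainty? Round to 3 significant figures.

36.4 pc

σ_d/d = σ_p/p, so the condition is σ_p/p ≤ 0.20, i.e. p ≥ σ_p/0.20.
p_min = 5.5/0.20 = 27.5 mas = 0.0275 arcsec.
d_max = 1/p_min = 1/0.0275 = 36.364 pc.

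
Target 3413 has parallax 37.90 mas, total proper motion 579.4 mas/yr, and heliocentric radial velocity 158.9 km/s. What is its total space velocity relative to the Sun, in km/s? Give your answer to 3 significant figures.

175 km/s

d = 1/p = 1/0.03790″ = 26.385 pc.
μ = 579.4 mas/yr = 0.5794 ″/yr.
v_t = 4.740 μ d = 4.740 × 0.5794 × 26.385 = 72.463 km/s.
v = √(v_r² + v_t²) = √(158.9² + 72.463²) = √30500.1 = 174.64 km/s.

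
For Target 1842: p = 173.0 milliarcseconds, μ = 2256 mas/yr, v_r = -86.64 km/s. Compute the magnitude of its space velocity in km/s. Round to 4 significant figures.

106.4 km/s

d = 1/p = 1/0.1730″ = 5.7803 pc.
μ = 2256 mas/yr = 2.256 ″/yr.
v_t = 4.740 μ d = 4.740 × 2.256 × 5.7803 = 61.811 km/s.
v = √(v_r² + v_t²) = √((-86.64)² + 61.811²) = √11327.1 = 106.43 km/s.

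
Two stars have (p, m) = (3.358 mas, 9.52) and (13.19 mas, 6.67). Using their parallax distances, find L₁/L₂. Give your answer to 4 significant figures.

d₁ = 1/p₁ = 1/0.003358″ = 297.8 pc; d₂ = 1/p₂ = 1/0.01319″ = 75.815 pc.
M₁ = m₁ − 5 log₁₀ d₁ + 5 = 9.52 − 12.3696 + 5 = 2.1504.
M₂ = 6.67 − 9.3988 + 5 = 2.2712.
L₁/L₂ = 10^(0.4(M₂ − M₁)) = 10^(0.4 × 0.1208) = 10^0.04832 = 1.1177.

L₁/L₂ = 1.118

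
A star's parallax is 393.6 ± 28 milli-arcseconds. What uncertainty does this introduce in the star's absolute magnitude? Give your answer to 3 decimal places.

σ_M = 0.154 mag

M = m − 5 log₁₀ d + 5 = m + 5 log₁₀ p + 5, so ∂M/∂p = 5/(p ln 10).
σ_M = (5/ln 10) · (σ_p/p) = 2.1715 × 28/393.6 = 2.1715 × 0.071138 = 0.15448.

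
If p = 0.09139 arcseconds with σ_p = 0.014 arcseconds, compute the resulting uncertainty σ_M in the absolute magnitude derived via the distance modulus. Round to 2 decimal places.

σ_M = 0.33 mag

M = m − 5 log₁₀ d + 5 = m + 5 log₁₀ p + 5, so ∂M/∂p = 5/(p ln 10).
σ_M = (5/ln 10) · (σ_p/p) = 2.1715 × 0.014/0.09139 = 2.1715 × 0.15319 = 0.33265.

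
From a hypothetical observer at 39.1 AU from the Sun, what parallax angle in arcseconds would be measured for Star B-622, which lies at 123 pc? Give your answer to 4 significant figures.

0.3179 arcsec

p (arcsec) = B (AU) / d (pc).
p = 39.1 / 123 = 0.31789 arcsec.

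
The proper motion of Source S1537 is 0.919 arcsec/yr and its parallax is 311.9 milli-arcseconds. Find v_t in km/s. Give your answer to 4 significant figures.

13.97 km/s

d = 1/p = 1/0.3119″ = 3.2062 pc.
v_t = 4.74 × μ × d = 4.74 × 0.919 × 3.2062 = 13.966 km/s.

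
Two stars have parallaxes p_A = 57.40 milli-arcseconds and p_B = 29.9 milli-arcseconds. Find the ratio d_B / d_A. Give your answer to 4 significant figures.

Since d = 1/p, d_B/d_A = p_A/p_B.
= 57.40 / 29.9 = 1.9197.

1.920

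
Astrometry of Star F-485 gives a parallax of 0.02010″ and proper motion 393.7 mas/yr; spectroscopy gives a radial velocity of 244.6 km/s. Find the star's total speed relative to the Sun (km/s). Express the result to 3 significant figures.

262 km/s

d = 1/p = 1/0.02010″ = 49.751 pc.
μ = 393.7 mas/yr = 0.3937 ″/yr.
v_t = 4.740 μ d = 4.740 × 0.3937 × 49.751 = 92.842 km/s.
v = √(v_r² + v_t²) = √(244.6² + 92.842²) = √68448.8 = 261.63 km/s.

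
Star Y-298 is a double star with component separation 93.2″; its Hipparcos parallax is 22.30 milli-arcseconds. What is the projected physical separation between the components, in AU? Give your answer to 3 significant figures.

4180 AU

d = 1/p = 1/0.02230″ = 44.843 pc.
At distance d (pc), an angle of θ arcsec spans θ·d AU: s = 93.2 × 44.843 = 4179.4 AU.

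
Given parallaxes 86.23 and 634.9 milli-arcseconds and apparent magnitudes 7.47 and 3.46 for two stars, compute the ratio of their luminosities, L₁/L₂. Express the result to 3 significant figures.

d₁ = 1/p₁ = 1/0.08623″ = 11.597 pc; d₂ = 1/p₂ = 1/0.6349″ = 1.5751 pc.
M₁ = m₁ − 5 log₁₀ d₁ + 5 = 7.47 − 5.3217 + 5 = 7.1483.
M₂ = 3.46 − 0.9865 + 5 = 7.4735.
L₁/L₂ = 10^(0.4(M₂ − M₁)) = 10^(0.4 × 0.3252) = 10^0.13008 = 1.3492.

L₁/L₂ = 1.35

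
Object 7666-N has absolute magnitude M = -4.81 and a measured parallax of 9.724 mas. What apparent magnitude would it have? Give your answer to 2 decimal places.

m = 0.25

d = 1/p = 1/0.009724″ = 102.84 pc.
m − M = 5 log₁₀ d − 5 = 5 log₁₀(102.84) − 5 = 10.0608 − 5 = 5.0608.
m = M + (m − M) = -4.81 + 5.0608 = 0.25.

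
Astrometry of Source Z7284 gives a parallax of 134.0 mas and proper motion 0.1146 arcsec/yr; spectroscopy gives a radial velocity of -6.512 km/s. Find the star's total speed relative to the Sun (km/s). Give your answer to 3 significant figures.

7.67 km/s

d = 1/p = 1/0.1340″ = 7.4627 pc.
v_t = 4.740 μ d = 4.740 × 0.1146 × 7.4627 = 4.0538 km/s.
v = √(v_r² + v_t²) = √((-6.512)² + 4.0538²) = √58.8394 = 7.6707 km/s.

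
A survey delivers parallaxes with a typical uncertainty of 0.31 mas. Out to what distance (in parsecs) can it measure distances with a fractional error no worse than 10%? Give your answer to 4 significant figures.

σ_d/d = σ_p/p, so the condition is σ_p/p ≤ 0.10, i.e. p ≥ σ_p/0.10.
p_min = 0.31/0.10 = 3.1 mas = 0.0031 arcsec.
d_max = 1/p_min = 1/0.0031 = 322.58 pc.

322.6 pc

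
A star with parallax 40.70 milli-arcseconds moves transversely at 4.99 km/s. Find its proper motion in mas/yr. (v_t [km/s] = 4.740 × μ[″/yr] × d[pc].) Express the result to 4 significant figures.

d = 1/p = 1/0.04070″ = 24.57 pc.
μ = v_t / (4.74 d) = 4.99 / (4.74 × 24.57) = 4.99 / 116.46 = 0.042847 ″/yr = 42.847 mas/yr.

42.85 mas/yr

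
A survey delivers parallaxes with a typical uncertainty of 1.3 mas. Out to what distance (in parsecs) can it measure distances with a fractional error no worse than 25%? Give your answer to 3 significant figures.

192 pc

σ_d/d = σ_p/p, so the condition is σ_p/p ≤ 0.25, i.e. p ≥ σ_p/0.25.
p_min = 1.3/0.25 = 5.2 mas = 0.0052 arcsec.
d_max = 1/p_min = 1/0.0052 = 192.31 pc.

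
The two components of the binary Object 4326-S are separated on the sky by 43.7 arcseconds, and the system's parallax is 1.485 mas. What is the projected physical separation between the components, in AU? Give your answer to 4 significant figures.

29430 AU

d = 1/p = 1/0.001485″ = 673.4 pc.
At distance d (pc), an angle of θ arcsec spans θ·d AU: s = 43.7 × 673.4 = 29428 AU.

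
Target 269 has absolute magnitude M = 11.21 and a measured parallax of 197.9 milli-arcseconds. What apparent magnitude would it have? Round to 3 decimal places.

m = 9.728

d = 1/p = 1/0.1979″ = 5.0531 pc.
m − M = 5 log₁₀ d − 5 = 5 log₁₀(5.0531) − 5 = 3.5178 − 5 = -1.4822.
m = M + (m − M) = 11.21 + (-1.4822) = 9.728.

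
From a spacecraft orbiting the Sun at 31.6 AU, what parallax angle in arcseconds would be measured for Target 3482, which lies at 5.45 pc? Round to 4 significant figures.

p (arcsec) = B (AU) / d (pc).
p = 31.6 / 5.45 = 5.7982 arcsec.

5.798 arcsec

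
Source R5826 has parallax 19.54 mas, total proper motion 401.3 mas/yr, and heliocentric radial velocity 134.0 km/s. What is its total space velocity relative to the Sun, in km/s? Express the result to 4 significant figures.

d = 1/p = 1/0.01954″ = 51.177 pc.
μ = 401.3 mas/yr = 0.4013 ″/yr.
v_t = 4.740 μ d = 4.740 × 0.4013 × 51.177 = 97.347 km/s.
v = √(v_r² + v_t²) = √(134.0² + 97.347²) = √27432.4 = 165.63 km/s.

165.6 km/s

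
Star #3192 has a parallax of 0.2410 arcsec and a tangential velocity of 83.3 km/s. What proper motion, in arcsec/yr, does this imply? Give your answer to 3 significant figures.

d = 1/p = 1/0.2410″ = 4.1494 pc.
μ = v_t / (4.74 d) = 83.3 / (4.74 × 4.1494) = 83.3 / 19.668 = 4.2353 ″/yr.

4.24 arcsec/yr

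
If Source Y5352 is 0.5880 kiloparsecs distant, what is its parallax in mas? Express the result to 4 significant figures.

d = 0.5880 kpc = 588 pc.
p = 1/d = 1/588 = 0.0017007 arcsec.
= 0.0017007 × 1000 = 1.7007 mas.

1.701 mas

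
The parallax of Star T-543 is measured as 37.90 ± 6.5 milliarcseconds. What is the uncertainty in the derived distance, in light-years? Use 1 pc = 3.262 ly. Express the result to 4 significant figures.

14.76 ly

d = 1/p, so σ_d = σ_p / p².
σ_d = 0.00650 / (0.03790)² = 0.00650 / 0.0014364 = 4.5252 pc = 4.5252 × 3.262 ly = 14.761 ly.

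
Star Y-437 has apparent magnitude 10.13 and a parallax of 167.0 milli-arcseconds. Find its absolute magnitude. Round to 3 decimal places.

M = 11.244

d = 1/p = 1/0.1670″ = 5.988 pc.
m − M = 5 log₁₀(5.988) − 5 = 3.8864 − 5 = -1.1136.
M = m − (m − M) = 10.13 − (-1.1136) = 11.244.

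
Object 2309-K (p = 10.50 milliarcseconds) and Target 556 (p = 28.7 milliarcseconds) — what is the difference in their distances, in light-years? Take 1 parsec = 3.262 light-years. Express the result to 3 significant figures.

197 ly

d_A = 1/0.01050″ = 95.238 pc; d_B = 1/0.02870″ = 34.843 pc.
|d_B − d_A| = |34.843 − 95.238| = 60.395 pc = 60.395 × 3.262 ly = 197.01 ly.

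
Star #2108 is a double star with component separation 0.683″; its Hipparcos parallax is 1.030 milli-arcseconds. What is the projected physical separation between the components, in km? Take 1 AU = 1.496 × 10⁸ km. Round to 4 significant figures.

9.920 × 10^10 km

d = 1/p = 1/0.001030″ = 970.87 pc.
At distance d (pc), an angle of θ arcsec spans θ·d AU: s = 0.683 × 970.87 = 663.1 AU.
= 663.1 × 1.496 × 10⁸ km = 9.9200 × 10^10 km.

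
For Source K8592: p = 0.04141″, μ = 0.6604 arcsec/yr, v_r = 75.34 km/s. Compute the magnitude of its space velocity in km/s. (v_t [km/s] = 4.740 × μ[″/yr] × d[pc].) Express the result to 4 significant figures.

d = 1/p = 1/0.04141″ = 24.149 pc.
v_t = 4.740 μ d = 4.740 × 0.6604 × 24.149 = 75.594 km/s.
v = √(v_r² + v_t²) = √(75.34² + 75.594²) = √11390.6 = 106.73 km/s.

106.7 km/s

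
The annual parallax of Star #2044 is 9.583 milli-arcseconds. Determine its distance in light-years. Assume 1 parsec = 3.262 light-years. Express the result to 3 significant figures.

340 light years

p = 9.583 milli-arcseconds = 0.009583 arcsec.
d = 1/p = 1/0.009583 = 104.35 pc.
In light-years: 104.35 × 3.262 = 340.39 ly.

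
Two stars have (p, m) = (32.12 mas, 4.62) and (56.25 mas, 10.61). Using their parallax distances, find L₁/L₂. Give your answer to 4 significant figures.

d₁ = 1/p₁ = 1/0.03212″ = 31.133 pc; d₂ = 1/p₂ = 1/0.05625″ = 17.778 pc.
M₁ = m₁ − 5 log₁₀ d₁ + 5 = 4.62 − 7.4661 + 5 = 2.1539.
M₂ = 10.61 − 6.2494 + 5 = 9.3606.
L₁/L₂ = 10^(0.4(M₂ − M₁)) = 10^(0.4 × 7.2067) = 10^2.88268 = 763.27.

L₁/L₂ = 763.3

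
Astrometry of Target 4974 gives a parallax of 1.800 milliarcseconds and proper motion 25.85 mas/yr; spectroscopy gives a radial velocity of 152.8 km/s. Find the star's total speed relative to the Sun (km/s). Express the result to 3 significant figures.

167 km/s

d = 1/p = 1/0.001800″ = 555.56 pc.
μ = 25.85 mas/yr = 0.02585 ″/yr.
v_t = 4.740 μ d = 4.740 × 0.02585 × 555.56 = 68.072 km/s.
v = √(v_r² + v_t²) = √(152.8² + 68.072²) = √27981.6 = 167.28 km/s.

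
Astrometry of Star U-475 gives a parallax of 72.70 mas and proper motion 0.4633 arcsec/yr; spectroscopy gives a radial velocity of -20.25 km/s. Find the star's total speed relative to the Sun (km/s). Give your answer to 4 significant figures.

d = 1/p = 1/0.07270″ = 13.755 pc.
v_t = 4.740 μ d = 4.740 × 0.4633 × 13.755 = 30.207 km/s.
v = √(v_r² + v_t²) = √((-20.25)² + 30.207²) = √1322.53 = 36.367 km/s.

36.37 km/s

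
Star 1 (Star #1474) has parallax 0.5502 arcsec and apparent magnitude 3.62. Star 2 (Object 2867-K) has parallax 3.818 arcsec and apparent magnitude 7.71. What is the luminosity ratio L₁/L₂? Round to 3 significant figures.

L₁/L₂ = 2080

d₁ = 1/p₁ = 1/0.5502″ = 1.8175 pc; d₂ = 1/p₂ = 1/3.818″ = 0.26192 pc.
M₁ = m₁ − 5 log₁₀ d₁ + 5 = 3.62 − 1.2974 + 5 = 7.3226.
M₂ = 7.71 − (-2.9092) + 5 = 15.6192.
L₁/L₂ = 10^(0.4(M₂ − M₁)) = 10^(0.4 × 8.2966) = 10^3.31864 = 2082.8.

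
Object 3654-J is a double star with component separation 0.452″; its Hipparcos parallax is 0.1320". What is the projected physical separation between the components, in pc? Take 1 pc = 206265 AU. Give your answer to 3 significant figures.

1.66 × 10^-5 pc

d = 1/p = 1/0.1320″ = 7.5758 pc.
At distance d (pc), an angle of θ arcsec spans θ·d AU: s = 0.452 × 7.5758 = 3.4243 AU.
= 3.4243 / 206265 = 1.6601 × 10^-5 pc.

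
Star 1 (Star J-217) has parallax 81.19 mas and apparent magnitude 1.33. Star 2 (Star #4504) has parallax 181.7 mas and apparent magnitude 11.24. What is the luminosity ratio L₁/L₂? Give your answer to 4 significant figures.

d₁ = 1/p₁ = 1/0.08119″ = 12.317 pc; d₂ = 1/p₂ = 1/0.1817″ = 5.5036 pc.
M₁ = m₁ − 5 log₁₀ d₁ + 5 = 1.33 − 5.4525 + 5 = 0.8775.
M₂ = 11.24 − 3.7032 + 5 = 12.5368.
L₁/L₂ = 10^(0.4(M₂ − M₁)) = 10^(0.4 × 11.6593) = 10^4.66372 = 46102.

L₁/L₂ = 46100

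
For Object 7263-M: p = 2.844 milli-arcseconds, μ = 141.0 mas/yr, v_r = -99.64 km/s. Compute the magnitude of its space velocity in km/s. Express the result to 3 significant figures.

d = 1/p = 1/0.002844″ = 351.62 pc.
μ = 141.0 mas/yr = 0.1410 ″/yr.
v_t = 4.740 μ d = 4.740 × 0.1410 × 351.62 = 235 km/s.
v = √(v_r² + v_t²) = √((-99.64)² + 235²) = √65153.1 = 255.25 km/s.

255 km/s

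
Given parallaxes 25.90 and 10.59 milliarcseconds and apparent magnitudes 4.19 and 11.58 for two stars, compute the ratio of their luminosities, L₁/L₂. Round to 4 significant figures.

d₁ = 1/p₁ = 1/0.02590″ = 38.61 pc; d₂ = 1/p₂ = 1/0.01059″ = 94.429 pc.
M₁ = m₁ − 5 log₁₀ d₁ + 5 = 4.19 − 7.9335 + 5 = 1.2565.
M₂ = 11.58 − 9.8755 + 5 = 6.7045.
L₁/L₂ = 10^(0.4(M₂ − M₁)) = 10^(0.4 × 5.4480) = 10^2.17920 = 151.08.

L₁/L₂ = 151.1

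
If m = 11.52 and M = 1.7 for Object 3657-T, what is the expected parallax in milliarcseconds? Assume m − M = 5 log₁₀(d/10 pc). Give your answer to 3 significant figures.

m − M = 11.52 − 1.7 = 9.82.
d = 10^((m−M)/5 + 1) = 10^2.964 = 920.45 pc.
p = 1/d = 1/920.45 = 0.0010864 arcsec = 1.0864 mas.

1.09 mas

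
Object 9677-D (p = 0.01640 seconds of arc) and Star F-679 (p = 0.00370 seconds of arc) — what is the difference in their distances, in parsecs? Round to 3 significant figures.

d_A = 1/0.01640″ = 60.976 pc; d_B = 1/0.003700″ = 270.27 pc.
|d_B − d_A| = |270.27 − 60.976| = 209.29 pc.

209 pc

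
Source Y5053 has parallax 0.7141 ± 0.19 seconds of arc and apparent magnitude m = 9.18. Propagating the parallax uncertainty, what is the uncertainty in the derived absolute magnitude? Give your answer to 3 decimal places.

M = m − 5 log₁₀ d + 5 = m + 5 log₁₀ p + 5, so ∂M/∂p = 5/(p ln 10).
σ_M = (5/ln 10) · (σ_p/p) = 2.1715 × 0.19/0.7141 = 2.1715 × 0.26607 = 0.57777.

σ_M = 0.578 mag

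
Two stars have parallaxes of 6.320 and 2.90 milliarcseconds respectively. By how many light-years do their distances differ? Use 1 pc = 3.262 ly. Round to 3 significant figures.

d_A = 1/0.006320″ = 158.23 pc; d_B = 1/0.002900″ = 344.83 pc.
|d_B − d_A| = |344.83 − 158.23| = 186.6 pc = 186.6 × 3.262 ly = 608.69 ly.

609 ly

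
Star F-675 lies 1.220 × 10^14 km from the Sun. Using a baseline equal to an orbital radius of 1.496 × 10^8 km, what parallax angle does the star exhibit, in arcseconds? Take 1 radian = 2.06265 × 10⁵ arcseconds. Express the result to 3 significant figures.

θ ≈ B/d = (1.496 × 10^8) / (1.220 × 10^14) = 1.2262 × 10^-6 rad.
In arcseconds: 1.2262 × 10^-6 × 206265 = 0.25292″.

0.253 arcsec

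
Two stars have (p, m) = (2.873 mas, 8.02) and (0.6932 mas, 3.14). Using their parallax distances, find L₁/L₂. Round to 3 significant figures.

d₁ = 1/p₁ = 1/0.002873″ = 348.07 pc; d₂ = 1/p₂ = 1/0.0006932″ = 1442.6 pc.
M₁ = m₁ − 5 log₁₀ d₁ + 5 = 8.02 − 12.7083 + 5 = 0.3117.
M₂ = 3.14 − 15.7957 + 5 = -7.6557.
L₁/L₂ = 10^(0.4(M₂ − M₁)) = 10^(0.4 × (-7.9674)) = 10^(-3.18696) = 0.00065019.

L₁/L₂ = 0.000650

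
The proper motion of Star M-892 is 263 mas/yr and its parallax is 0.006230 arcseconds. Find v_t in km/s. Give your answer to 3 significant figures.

200 km/s

d = 1/p = 1/0.006230″ = 160.51 pc.
μ = 263 mas/yr = 0.263 ″/yr.
v_t = 4.74 × μ × d = 4.74 × 0.263 × 160.51 = 200.09 km/s.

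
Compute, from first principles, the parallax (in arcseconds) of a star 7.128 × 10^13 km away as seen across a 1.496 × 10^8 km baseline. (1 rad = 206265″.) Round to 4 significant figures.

0.4329 arcsec

θ ≈ B/d = (1.496 × 10^8) / (7.128 × 10^13) = 2.0988 × 10^-6 rad.
In arcseconds: 2.0988 × 10^-6 × 206265 = 0.43291″.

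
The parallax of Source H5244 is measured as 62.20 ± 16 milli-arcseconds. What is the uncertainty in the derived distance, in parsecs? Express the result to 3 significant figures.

d = 1/p, so σ_d = σ_p / p².
σ_d = 0.0160 / (0.06220)² = 0.0160 / 0.0038688 = 4.1356 pc.

4.14 pc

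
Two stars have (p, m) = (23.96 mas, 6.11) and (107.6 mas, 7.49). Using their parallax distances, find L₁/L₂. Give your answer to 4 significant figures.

d₁ = 1/p₁ = 1/0.02396″ = 41.736 pc; d₂ = 1/p₂ = 1/0.1076″ = 9.2937 pc.
M₁ = m₁ − 5 log₁₀ d₁ + 5 = 6.11 − 8.1026 + 5 = 3.0074.
M₂ = 7.49 − 4.8409 + 5 = 7.6491.
L₁/L₂ = 10^(0.4(M₂ − M₁)) = 10^(0.4 × 4.6417) = 10^1.85668 = 71.892.

L₁/L₂ = 71.89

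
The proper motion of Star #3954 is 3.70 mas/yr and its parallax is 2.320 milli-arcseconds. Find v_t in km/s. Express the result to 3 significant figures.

d = 1/p = 1/0.002320″ = 431.03 pc.
μ = 3.70 mas/yr = 0.00370 ″/yr.
v_t = 4.74 × μ × d = 4.74 × 0.00370 × 431.03 = 7.5594 km/s.

7.56 km/s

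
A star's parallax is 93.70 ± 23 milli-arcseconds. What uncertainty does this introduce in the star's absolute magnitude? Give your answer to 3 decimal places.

σ_M = 0.533 mag

M = m − 5 log₁₀ d + 5 = m + 5 log₁₀ p + 5, so ∂M/∂p = 5/(p ln 10).
σ_M = (5/ln 10) · (σ_p/p) = 2.1715 × 23/93.70 = 2.1715 × 0.24546 = 0.53302.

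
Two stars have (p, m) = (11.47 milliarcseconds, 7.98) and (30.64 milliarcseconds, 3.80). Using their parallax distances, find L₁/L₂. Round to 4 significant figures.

d₁ = 1/p₁ = 1/0.01147″ = 87.184 pc; d₂ = 1/p₂ = 1/0.03064″ = 32.637 pc.
M₁ = m₁ − 5 log₁₀ d₁ + 5 = 7.98 − 9.7022 + 5 = 3.2778.
M₂ = 3.80 − 7.5686 + 5 = 1.2314.
L₁/L₂ = 10^(0.4(M₂ − M₁)) = 10^(0.4 × (-2.0464)) = 10^(-0.81856) = 0.15186.

L₁/L₂ = 0.1519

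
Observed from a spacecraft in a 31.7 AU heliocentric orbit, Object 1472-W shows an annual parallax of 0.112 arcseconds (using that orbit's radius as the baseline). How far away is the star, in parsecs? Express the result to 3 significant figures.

With baseline B (in AU) and parallax p (in arcsec), d = B/p parsecs.
d = 31.7 / 0.112 = 283.04 pc.

283 pc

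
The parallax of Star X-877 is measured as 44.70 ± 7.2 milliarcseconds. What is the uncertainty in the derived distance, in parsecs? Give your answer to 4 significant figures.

d = 1/p, so σ_d = σ_p / p².
σ_d = 0.00720 / (0.04470)² = 0.00720 / 0.0019981 = 3.6034 pc.

3.603 pc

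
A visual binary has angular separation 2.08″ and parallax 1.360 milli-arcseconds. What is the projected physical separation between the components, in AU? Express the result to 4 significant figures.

1529 AU

d = 1/p = 1/0.001360″ = 735.29 pc.
At distance d (pc), an angle of θ arcsec spans θ·d AU: s = 2.08 × 735.29 = 1529.4 AU.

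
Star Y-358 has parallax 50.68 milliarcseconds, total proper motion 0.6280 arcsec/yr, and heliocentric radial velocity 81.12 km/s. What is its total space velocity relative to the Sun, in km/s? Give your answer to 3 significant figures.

d = 1/p = 1/0.05068″ = 19.732 pc.
v_t = 4.740 μ d = 4.740 × 0.6280 × 19.732 = 58.737 km/s.
v = √(v_r² + v_t²) = √(81.12² + 58.737²) = √10030.5 = 100.15 km/s.

100 km/s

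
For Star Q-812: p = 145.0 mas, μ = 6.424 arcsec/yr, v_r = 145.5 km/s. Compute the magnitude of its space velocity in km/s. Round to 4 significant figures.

255.5 km/s

d = 1/p = 1/0.1450″ = 6.8966 pc.
v_t = 4.740 μ d = 4.740 × 6.424 × 6.8966 = 210 km/s.
v = √(v_r² + v_t²) = √(145.5² + 210²) = √65270.3 = 255.48 km/s.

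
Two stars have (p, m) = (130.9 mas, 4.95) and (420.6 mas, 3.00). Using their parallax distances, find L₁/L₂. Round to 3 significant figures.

d₁ = 1/p₁ = 1/0.1309″ = 7.6394 pc; d₂ = 1/p₂ = 1/0.4206″ = 2.3776 pc.
M₁ = m₁ − 5 log₁₀ d₁ + 5 = 4.95 − 4.4153 + 5 = 5.5347.
M₂ = 3.00 − 1.8807 + 5 = 6.1193.
L₁/L₂ = 10^(0.4(M₂ − M₁)) = 10^(0.4 × 0.5846) = 10^0.23384 = 1.7133.

L₁/L₂ = 1.71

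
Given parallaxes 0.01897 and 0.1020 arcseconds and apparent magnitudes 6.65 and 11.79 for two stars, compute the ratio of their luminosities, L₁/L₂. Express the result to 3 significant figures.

L₁/L₂ = 3290

d₁ = 1/p₁ = 1/0.01897″ = 52.715 pc; d₂ = 1/p₂ = 1/0.1020″ = 9.8039 pc.
M₁ = m₁ − 5 log₁₀ d₁ + 5 = 6.65 − 8.6097 + 5 = 3.0403.
M₂ = 11.79 − 4.9570 + 5 = 11.8330.
L₁/L₂ = 10^(0.4(M₂ − M₁)) = 10^(0.4 × 8.7927) = 10^3.51708 = 3289.1.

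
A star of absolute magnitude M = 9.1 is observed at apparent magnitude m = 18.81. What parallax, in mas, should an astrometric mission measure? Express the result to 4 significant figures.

1.143 mas

m − M = 18.81 − 9.1 = 9.71.
d = 10^((m−M)/5 + 1) = 10^2.942 = 874.98 pc.
p = 1/d = 1/874.98 = 0.0011429 arcsec = 1.1429 mas.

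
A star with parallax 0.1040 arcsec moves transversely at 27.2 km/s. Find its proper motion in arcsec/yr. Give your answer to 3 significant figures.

0.597 arcsec/yr

d = 1/p = 1/0.1040″ = 9.6154 pc.
μ = v_t / (4.74 d) = 27.2 / (4.74 × 9.6154) = 27.2 / 45.577 = 0.59679 ″/yr.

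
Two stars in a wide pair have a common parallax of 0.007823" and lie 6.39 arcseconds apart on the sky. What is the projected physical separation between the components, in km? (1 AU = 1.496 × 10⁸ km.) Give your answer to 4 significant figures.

1.222 × 10^11 km

d = 1/p = 1/0.007823″ = 127.83 pc.
At distance d (pc), an angle of θ arcsec spans θ·d AU: s = 6.39 × 127.83 = 816.83 AU.
= 816.83 × 1.496 × 10⁸ km = 1.2220 × 10^11 km.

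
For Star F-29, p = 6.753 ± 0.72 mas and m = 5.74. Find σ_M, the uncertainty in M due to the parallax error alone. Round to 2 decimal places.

M = m − 5 log₁₀ d + 5 = m + 5 log₁₀ p + 5, so ∂M/∂p = 5/(p ln 10).
σ_M = (5/ln 10) · (σ_p/p) = 2.1715 × 0.72/6.753 = 2.1715 × 0.10662 = 0.23153.

σ_M = 0.23 mag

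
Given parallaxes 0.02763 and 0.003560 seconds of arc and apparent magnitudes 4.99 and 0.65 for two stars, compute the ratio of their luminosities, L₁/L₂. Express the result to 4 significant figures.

L₁/L₂ = 0.0003049

d₁ = 1/p₁ = 1/0.02763″ = 36.193 pc; d₂ = 1/p₂ = 1/0.003560″ = 280.9 pc.
M₁ = m₁ − 5 log₁₀ d₁ + 5 = 4.99 − 7.7931 + 5 = 2.1969.
M₂ = 0.65 − 12.2428 + 5 = -6.5928.
L₁/L₂ = 10^(0.4(M₂ − M₁)) = 10^(0.4 × (-8.7897)) = 10^(-3.51588) = 0.00030487.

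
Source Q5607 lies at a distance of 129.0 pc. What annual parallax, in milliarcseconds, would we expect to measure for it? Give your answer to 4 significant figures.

7.752 mas

p = 1/d = 1/129 = 0.0077519 arcsec.
= 0.0077519 × 1000 = 7.7519 mas.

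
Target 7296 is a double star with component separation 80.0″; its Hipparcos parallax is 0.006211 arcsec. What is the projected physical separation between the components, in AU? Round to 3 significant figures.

12900 AU

d = 1/p = 1/0.006211″ = 161 pc.
At distance d (pc), an angle of θ arcsec spans θ·d AU: s = 80.0 × 161 = 12880 AU.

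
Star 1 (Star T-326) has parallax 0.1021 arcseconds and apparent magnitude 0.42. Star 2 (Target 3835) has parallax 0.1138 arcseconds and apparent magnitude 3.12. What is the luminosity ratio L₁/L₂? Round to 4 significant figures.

L₁/L₂ = 14.94

d₁ = 1/p₁ = 1/0.1021″ = 9.7943 pc; d₂ = 1/p₂ = 1/0.1138″ = 8.7873 pc.
M₁ = m₁ − 5 log₁₀ d₁ + 5 = 0.42 − 4.9549 + 5 = 0.4651.
M₂ = 3.12 − 4.7193 + 5 = 3.4007.
L₁/L₂ = 10^(0.4(M₂ − M₁)) = 10^(0.4 × 2.9356) = 10^1.17424 = 14.936.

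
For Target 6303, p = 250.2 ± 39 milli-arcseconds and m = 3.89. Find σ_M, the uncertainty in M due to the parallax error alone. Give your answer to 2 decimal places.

σ_M = 0.34 mag

M = m − 5 log₁₀ d + 5 = m + 5 log₁₀ p + 5, so ∂M/∂p = 5/(p ln 10).
σ_M = (5/ln 10) · (σ_p/p) = 2.1715 × 39/250.2 = 2.1715 × 0.15588 = 0.33849.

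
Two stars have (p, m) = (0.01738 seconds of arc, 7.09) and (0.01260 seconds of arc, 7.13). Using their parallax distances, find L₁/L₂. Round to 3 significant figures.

L₁/L₂ = 0.545

d₁ = 1/p₁ = 1/0.01738″ = 57.537 pc; d₂ = 1/p₂ = 1/0.01260″ = 79.365 pc.
M₁ = m₁ − 5 log₁₀ d₁ + 5 = 7.09 − 8.7997 + 5 = 3.2903.
M₂ = 7.13 − 9.4981 + 5 = 2.6319.
L₁/L₂ = 10^(0.4(M₂ − M₁)) = 10^(0.4 × (-0.6584)) = 10^(-0.26336) = 0.54531.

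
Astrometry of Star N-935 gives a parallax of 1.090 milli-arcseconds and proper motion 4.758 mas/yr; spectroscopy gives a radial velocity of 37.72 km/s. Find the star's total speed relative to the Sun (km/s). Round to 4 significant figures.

43.02 km/s

d = 1/p = 1/0.001090″ = 917.43 pc.
μ = 4.758 mas/yr = 0.004758 ″/yr.
v_t = 4.740 μ d = 4.740 × 0.004758 × 917.43 = 20.691 km/s.
v = √(v_r² + v_t²) = √(37.72² + 20.691²) = √1850.92 = 43.022 km/s.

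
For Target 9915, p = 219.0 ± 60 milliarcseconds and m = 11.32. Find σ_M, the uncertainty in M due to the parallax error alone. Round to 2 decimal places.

M = m − 5 log₁₀ d + 5 = m + 5 log₁₀ p + 5, so ∂M/∂p = 5/(p ln 10).
σ_M = (5/ln 10) · (σ_p/p) = 2.1715 × 60/219.0 = 2.1715 × 0.27397 = 0.59493.

σ_M = 0.59 mag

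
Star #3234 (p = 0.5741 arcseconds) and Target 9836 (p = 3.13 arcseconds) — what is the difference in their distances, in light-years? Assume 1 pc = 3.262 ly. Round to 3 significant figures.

d_A = 1/0.5741″ = 1.7419 pc; d_B = 1/3.130″ = 0.31949 pc.
|d_B − d_A| = |0.31949 − 1.7419| = 1.4224 pc = 1.4224 × 3.262 ly = 4.6399 ly.

4.64 ly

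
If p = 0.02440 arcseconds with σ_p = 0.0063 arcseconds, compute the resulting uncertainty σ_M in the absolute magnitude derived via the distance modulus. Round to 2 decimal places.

M = m − 5 log₁₀ d + 5 = m + 5 log₁₀ p + 5, so ∂M/∂p = 5/(p ln 10).
σ_M = (5/ln 10) · (σ_p/p) = 2.1715 × 0.0063/0.02440 = 2.1715 × 0.2582 = 0.56068.

σ_M = 0.56 mag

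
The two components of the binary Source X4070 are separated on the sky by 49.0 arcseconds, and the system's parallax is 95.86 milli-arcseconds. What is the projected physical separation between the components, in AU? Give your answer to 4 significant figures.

511.2 AU

d = 1/p = 1/0.09586″ = 10.432 pc.
At distance d (pc), an angle of θ arcsec spans θ·d AU: s = 49.0 × 10.432 = 511.17 AU.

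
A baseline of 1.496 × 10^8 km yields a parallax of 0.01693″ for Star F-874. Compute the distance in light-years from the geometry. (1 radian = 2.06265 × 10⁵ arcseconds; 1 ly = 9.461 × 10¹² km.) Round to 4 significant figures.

θ = 0.01693″ = 0.01693/206265 = 8.2079 × 10^-8 rad.
d = B/θ = (1.496 × 10^8) / (8.2079 × 10^-8) = 1.8226 × 10^15 km = (1.8226 × 10^15) / (9.461 × 10^12) ly = 192.64 ly.

192.6 ly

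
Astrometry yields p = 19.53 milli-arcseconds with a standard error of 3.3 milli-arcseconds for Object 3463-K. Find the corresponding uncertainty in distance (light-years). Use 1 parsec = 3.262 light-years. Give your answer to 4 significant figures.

d = 1/p, so σ_d = σ_p / p².
σ_d = 0.00330 / (0.01953)² = 0.00330 / 0.00038142 = 8.6519 pc = 8.6519 × 3.262 ly = 28.222 ly.

28.22 ly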